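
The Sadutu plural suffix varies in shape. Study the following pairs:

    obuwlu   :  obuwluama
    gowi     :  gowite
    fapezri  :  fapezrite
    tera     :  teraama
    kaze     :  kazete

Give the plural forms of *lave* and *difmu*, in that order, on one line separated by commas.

lavete, difmuama

The alternation tracks the last vowel of the stem — -te when the last vowel of the stem is a front vowel (*gowi*, *fapezri*, *kaze*); -ama when the last vowel of the stem is a back vowel (*obuwlu*, *tera*).
Since the last vowel of *lave* is /e/ (a front vowel), it takes -te, giving *lavete*.
*difmu*: last vowel = /u/, a back vowel → -ama → *difmuama*.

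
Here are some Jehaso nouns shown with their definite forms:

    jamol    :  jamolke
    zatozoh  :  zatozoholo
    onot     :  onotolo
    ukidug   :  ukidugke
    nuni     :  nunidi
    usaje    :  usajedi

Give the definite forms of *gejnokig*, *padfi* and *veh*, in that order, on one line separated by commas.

gejnokigke, padfidi, veholo

The pattern is voicing of the final sound: -olo when the stem ends in a voiceless consonant (*zatozoh*, *onot*); -ke when the stem ends in a voiced consonant (*jamol*, *ukidug*); -di when the stem ends in a vowel (*nuni*, *usaje*).
The final sound of *gejnokig* is /g/, which is a voiced consonant, so the suffix is -ke, giving *gejnokigke*.
*padfi* — final sound /i/ (a vowel) → -di → *padfidi*.
*veh* — final sound /h/ (a voiceless consonant) → -olo → *veholo*.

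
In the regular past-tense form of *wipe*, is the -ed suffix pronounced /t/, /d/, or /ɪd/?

The stem *wipe* ends in a voiceless consonant other than /t/.
The -ed suffix is realized as /ɪd/ after /t, d/; as /t/ after other voiceless consonants; and as /d/ after other voiced sounds.
So -ed on *wipe* is pronounced /t/.

/t/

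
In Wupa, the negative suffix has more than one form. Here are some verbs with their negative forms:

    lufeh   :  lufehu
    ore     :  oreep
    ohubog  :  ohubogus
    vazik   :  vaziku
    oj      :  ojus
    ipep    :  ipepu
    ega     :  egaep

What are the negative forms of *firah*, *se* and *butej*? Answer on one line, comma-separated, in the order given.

The alternation tracks the final sound of the stem — -u when the stem ends in a voiceless consonant (*lufeh*, *vazik*, *ipep*); -us when the stem ends in a voiced consonant (*ohubog*, *oj*); -ep when the stem ends in a vowel (*ore*, *ega*).
Since the final sound of *firah* is /h/ (a voiceless consonant), it takes -u, giving *firahu*.
*se*: final sound = /e/, a vowel → -ep → *seep*.
*butej* — final sound /j/ (a voiced consonant) → -us → *butejus*.

firahu, seep, butejus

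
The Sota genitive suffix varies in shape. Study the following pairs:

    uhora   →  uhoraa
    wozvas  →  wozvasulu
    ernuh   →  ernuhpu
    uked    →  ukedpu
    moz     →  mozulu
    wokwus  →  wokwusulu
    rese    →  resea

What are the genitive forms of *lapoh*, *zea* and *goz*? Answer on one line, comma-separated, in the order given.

lapohpu, zeaa, gozulu

The alternation tracks the final sound of the stem — -ulu when the stem ends in a sibilant (*wozvas*, *moz*, *wokwus*); -pu when the stem ends in a non-sibilant consonant (*ernuh*, *uked*); -a when the stem ends in a vowel (*uhora*, *rese*).
*lapoh* — final sound /h/ (a non-sibilant consonant) → -pu → *lapohpu*.
*zea*: final sound = /a/, a vowel → -a → *zeaa*.
Since the final sound of *goz* is /z/ (a sibilant), it takes -ulu, giving *gozulu*.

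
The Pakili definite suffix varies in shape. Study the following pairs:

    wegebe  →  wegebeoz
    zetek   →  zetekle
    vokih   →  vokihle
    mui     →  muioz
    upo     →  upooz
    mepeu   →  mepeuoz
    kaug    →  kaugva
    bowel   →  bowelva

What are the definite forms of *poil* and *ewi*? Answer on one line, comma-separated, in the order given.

The suffix is conditioned by the final sound: -le when the stem ends in a voiceless consonant (*zetek*, *vokih*); -va when the stem ends in a voiced consonant (*kaug*, *bowel*); -oz when the stem ends in a vowel (*wegebe*, *mui*, *upo*, *mepeu*).
*poil* — final sound /l/ (a voiced consonant) → -va → *poilva*.
Since the final sound of *ewi* is /i/ (a vowel), it takes -oz, giving *ewioz*.

poilva, ewioz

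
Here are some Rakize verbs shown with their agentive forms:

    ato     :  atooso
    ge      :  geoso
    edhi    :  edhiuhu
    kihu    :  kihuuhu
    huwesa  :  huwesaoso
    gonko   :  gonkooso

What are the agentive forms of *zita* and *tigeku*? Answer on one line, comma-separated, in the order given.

zitaoso, tigekuuhu

The alternation tracks the last vowel of the stem — -uhu when the last vowel of the stem is a high vowel (*edhi*, *kihu*); -oso when the last vowel of the stem is a non-high vowel (*ato*, *ge*, *huwesa*, *gonko*).
*zita*: last vowel = /a/, a non-high vowel → -oso → *zitaoso*.
*tigeku*: last vowel = /u/, a high vowel → -uhu → *tigekuuhu*.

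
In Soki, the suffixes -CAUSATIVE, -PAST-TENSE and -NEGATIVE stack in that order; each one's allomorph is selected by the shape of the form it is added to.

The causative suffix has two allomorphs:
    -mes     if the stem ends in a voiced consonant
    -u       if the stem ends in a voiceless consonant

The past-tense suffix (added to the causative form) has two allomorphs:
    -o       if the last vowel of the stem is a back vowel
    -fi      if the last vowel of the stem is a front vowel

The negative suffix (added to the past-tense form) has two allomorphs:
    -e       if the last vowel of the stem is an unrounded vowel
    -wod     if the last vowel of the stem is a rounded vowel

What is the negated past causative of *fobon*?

fobonmesfie

*fobon* — final consonant /n/ (voiced) → -mes → *fobonmes*.
The last vowel of the causative form *fobonmes* is /e/, which is a front vowel, so the past-tense suffix is -fi, giving *fobonmesfi*.
The last vowel of the past-tense form *fobonmesfi* is /i/, which is an unrounded vowel, so the negative suffix is -e, giving *fobonmesfie*.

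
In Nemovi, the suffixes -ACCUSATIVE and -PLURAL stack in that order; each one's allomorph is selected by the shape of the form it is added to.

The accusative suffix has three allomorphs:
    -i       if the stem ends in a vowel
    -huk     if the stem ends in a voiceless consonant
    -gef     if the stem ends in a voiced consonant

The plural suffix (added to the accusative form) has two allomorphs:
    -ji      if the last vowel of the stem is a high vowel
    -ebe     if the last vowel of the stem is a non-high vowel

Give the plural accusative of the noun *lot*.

lothukji

*lot* — final sound /t/ (a voiceless consonant) → -huk → *lothuk*.
The last vowel of the accusative form *lothuk* is /u/, which is a high vowel, so the plural suffix is -ji, giving *lothukji*.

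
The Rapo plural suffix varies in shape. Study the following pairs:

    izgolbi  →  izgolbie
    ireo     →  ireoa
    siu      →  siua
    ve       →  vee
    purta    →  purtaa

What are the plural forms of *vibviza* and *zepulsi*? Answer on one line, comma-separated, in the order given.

Looking at the last vowel of each stem: -e when the last vowel of the stem is a front vowel (*izgolbi*, *ve*); -a when the last vowel of the stem is a back vowel (*ireo*, *siu*, *purta*).
*vibviza* — last vowel /a/ (a back vowel) → -a → *vibvizaa*.
The last vowel of *zepulsi* is /i/, which is a front vowel, so the suffix is -e, giving *zepulsie*.

vibvizaa, zepulsie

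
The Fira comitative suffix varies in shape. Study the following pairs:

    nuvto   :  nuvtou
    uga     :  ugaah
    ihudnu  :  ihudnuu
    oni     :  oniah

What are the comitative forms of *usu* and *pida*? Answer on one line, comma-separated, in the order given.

The suffix is conditioned by the last vowel: -u when the last vowel of the stem is a rounded vowel (*nuvto*, *ihudnu*); -ah when the last vowel of the stem is an unrounded vowel (*uga*, *oni*).
*usu* — last vowel /u/ (a rounded vowel) → -u → *usuu*.
*pida* — last vowel /a/ (an unrounded vowel) → -ah → *pidaah*.

usuu, pidaah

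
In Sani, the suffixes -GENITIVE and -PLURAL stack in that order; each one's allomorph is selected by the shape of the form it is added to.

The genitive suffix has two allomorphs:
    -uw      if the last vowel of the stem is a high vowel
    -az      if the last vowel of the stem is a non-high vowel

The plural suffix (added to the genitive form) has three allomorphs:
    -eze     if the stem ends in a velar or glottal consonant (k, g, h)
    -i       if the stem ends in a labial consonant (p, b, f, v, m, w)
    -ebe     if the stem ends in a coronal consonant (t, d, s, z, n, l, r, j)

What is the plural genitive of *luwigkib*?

luwigkibuwi

*luwigkib*: last vowel = /i/, a high vowel → -uw → *luwigkibuw*.
The final consonant of the genitive form *luwigkibuw* is /w/, which is labial, so the plural suffix is -i, giving *luwigkibuwi*.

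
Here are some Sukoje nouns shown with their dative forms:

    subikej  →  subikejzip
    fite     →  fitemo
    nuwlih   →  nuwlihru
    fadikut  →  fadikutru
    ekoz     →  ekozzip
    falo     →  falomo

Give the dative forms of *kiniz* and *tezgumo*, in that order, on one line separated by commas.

kinizzip, tezgumomo

The suffix is conditioned by the final sound: -ru when the stem ends in a voiceless consonant (*nuwlih*, *fadikut*); -zip when the stem ends in a voiced consonant (*subikej*, *ekoz*); -mo when the stem ends in a vowel (*fite*, *falo*).
Since the final sound of *kiniz* is /z/ (a voiced consonant), it takes -zip, giving *kinizzip*.
The final sound of *tezgumo* is /o/, which is a vowel, so the suffix is -mo, giving *tezgumomo*.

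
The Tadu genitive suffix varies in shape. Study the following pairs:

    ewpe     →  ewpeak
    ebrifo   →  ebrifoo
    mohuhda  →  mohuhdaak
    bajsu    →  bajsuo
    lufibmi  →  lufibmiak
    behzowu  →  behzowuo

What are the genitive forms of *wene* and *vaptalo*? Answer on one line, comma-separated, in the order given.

weneak, vaptaloo

The suffix is conditioned by the last vowel: -o when the last vowel of the stem is a rounded vowel (*ebrifo*, *bajsu*, *behzowu*); -ak when the last vowel of the stem is an unrounded vowel (*ewpe*, *mohuhda*, *lufibmi*).
The last vowel of *wene* is /e/, which is an unrounded vowel, so the suffix is -ak, giving *weneak*.
*vaptalo* — last vowel /o/ (a rounded vowel) → -o → *vaptaloo*.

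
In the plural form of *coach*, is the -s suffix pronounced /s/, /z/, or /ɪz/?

The stem *coach* ends in a sibilant (/s, z, ʃ, ʒ, tʃ, dʒ/).
The plural suffix surfaces as /ɪz/ after sibilants, /s/ after other voiceless consonants, and /z/ after other voiced sounds.
So the plural -s on *coach* is pronounced /ɪz/.

/ɪz/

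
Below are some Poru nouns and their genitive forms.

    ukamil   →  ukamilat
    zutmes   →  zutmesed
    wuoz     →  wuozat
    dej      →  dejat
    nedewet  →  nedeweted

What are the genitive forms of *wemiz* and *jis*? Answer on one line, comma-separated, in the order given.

The suffix is conditioned by the final consonant: -ed when the stem ends in a voiceless consonant (*zutmes*, *nedewet*); -at when the stem ends in a voiced consonant (*ukamil*, *wuoz*, *dej*).
*wemiz*: final consonant = /z/, voiced → -at → *wemizat*.
*jis* — final consonant /s/ (voiceless) → -ed → *jised*.

wemizat, jised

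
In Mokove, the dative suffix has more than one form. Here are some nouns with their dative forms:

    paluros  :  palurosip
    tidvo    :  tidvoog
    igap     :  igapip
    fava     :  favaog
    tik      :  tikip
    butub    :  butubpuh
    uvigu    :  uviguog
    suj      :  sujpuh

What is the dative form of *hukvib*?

hukvibpuh

Looking at the final sound of each stem: -ip when the stem ends in a voiceless consonant (*paluros*, *igap*, *tik*); -puh when the stem ends in a voiced consonant (*butub*, *suj*); -og when the stem ends in a vowel (*tidvo*, *fava*, *uvigu*).
Since the final sound of *hukvib* is /b/ (a voiced consonant), it takes -puh, giving *hukvibpuh*.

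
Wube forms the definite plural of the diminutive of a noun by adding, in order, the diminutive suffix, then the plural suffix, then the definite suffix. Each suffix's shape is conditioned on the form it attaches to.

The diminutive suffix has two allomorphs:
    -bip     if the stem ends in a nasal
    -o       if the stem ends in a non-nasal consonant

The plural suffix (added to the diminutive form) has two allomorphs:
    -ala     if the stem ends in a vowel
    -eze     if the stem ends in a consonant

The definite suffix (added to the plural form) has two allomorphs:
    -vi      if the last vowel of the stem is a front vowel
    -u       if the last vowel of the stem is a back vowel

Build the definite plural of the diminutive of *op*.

The final consonant of *op* is /p/, which is non-nasal, so the diminutive suffix is -o, giving *opo*.
The diminutive form *opo* — final sound /o/ (a vowel) → -ala → *opoala*.
The last vowel of the plural form *opoala* is /a/, which is a back vowel, so the definite suffix is -u, giving *opoalau*.

opoalau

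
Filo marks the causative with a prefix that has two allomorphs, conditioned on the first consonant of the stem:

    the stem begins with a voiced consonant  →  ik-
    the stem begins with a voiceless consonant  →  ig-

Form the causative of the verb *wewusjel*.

Since the first consonant of *wewusjel* is /w/ (voiced), it takes ik-, giving *ikwewusjel*.

ikwewusjel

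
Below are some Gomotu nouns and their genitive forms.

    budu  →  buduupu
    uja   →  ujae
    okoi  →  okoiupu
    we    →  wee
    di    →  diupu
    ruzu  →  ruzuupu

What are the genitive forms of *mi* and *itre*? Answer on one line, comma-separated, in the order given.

The alternation tracks the last vowel of the stem — -upu when the last vowel of the stem is a high vowel (*budu*, *okoi*, *di*, *ruzu*); -e when the last vowel of the stem is a non-high vowel (*uja*, *we*).
*mi* — last vowel /i/ (a high vowel) → -upu → *miupu*.
*itre*: last vowel = /e/, a non-high vowel → -e → *itree*.

miupu, itree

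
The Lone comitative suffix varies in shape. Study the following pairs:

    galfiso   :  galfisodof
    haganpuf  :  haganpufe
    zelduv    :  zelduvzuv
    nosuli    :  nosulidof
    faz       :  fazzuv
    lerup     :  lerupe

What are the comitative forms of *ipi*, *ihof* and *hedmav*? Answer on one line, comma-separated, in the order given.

Looking at the final sound of each stem: -e when the stem ends in a voiceless consonant (*haganpuf*, *lerup*); -zuv when the stem ends in a voiced consonant (*zelduv*, *faz*); -dof when the stem ends in a vowel (*galfiso*, *nosuli*).
Since the final sound of *ipi* is /i/ (a vowel), it takes -dof, giving *ipidof*.
*ihof*: final sound = /f/, a voiceless consonant → -e → *ihofe*.
The final sound of *hedmav* is /v/, which is a voiced consonant, so the suffix is -zuv, giving *hedmavzuv*.

ipidof, ihofe, hedmavzuv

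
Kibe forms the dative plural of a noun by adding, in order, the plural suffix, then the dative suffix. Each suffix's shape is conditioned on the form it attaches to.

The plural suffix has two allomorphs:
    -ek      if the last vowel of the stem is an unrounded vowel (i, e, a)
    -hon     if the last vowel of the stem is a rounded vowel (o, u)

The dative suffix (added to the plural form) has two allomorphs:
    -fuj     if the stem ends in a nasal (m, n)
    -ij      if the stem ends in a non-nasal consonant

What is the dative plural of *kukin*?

kukinekij

The last vowel of *kukin* is /i/, which is an unrounded vowel, so the plural suffix is -ek, giving *kukinek*.
The plural form *kukinek*: final consonant = /k/, non-nasal → -ij → *kukinekij*.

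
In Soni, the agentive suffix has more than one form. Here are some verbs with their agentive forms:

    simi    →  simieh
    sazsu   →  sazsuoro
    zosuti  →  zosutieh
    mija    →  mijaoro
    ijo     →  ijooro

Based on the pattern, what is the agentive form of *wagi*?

The suffix is conditioned by the last vowel: -eh when the last vowel of the stem is a front vowel (*simi*, *zosuti*); -oro when the last vowel of the stem is a back vowel (*sazsu*, *mija*, *ijo*).
*wagi*: last vowel = /i/, a front vowel → -eh → *wagieh*.

wagieh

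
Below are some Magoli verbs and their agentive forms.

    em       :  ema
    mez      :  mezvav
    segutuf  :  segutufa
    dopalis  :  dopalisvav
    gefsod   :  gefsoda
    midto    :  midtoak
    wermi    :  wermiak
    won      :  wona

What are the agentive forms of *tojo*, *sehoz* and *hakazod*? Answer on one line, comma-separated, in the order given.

tojoak, sehozvav, hakazoda

The alternation tracks the final sound of the stem — -vav when the stem ends in a sibilant (*mez*, *dopalis*); -a when the stem ends in a non-sibilant consonant (*em*, *segutuf*, *gefsod*, *won*); -ak when the stem ends in a vowel (*midto*, *wermi*).
Since the final sound of *tojo* is /o/ (a vowel), it takes -ak, giving *tojoak*.
*sehoz*: final sound = /z/, a sibilant → -vav → *sehozvav*.
*hakazod* — final sound /d/ (a non-sibilant consonant) → -a → *hakazoda*.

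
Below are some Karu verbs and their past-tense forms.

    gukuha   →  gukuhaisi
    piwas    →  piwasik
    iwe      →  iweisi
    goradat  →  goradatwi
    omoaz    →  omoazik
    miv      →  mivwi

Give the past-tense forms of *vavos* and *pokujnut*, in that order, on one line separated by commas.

The pattern is sibilance of the final sound: -ik when the stem ends in a sibilant (*piwas*, *omoaz*); -wi when the stem ends in a non-sibilant consonant (*goradat*, *miv*); -isi when the stem ends in a vowel (*gukuha*, *iwe*).
*vavos*: final sound = /s/, a sibilant → -ik → *vavosik*.
The final sound of *pokujnut* is /t/, which is a non-sibilant consonant, so the suffix is -wi, giving *pokujnutwi*.

vavosik, pokujnutwi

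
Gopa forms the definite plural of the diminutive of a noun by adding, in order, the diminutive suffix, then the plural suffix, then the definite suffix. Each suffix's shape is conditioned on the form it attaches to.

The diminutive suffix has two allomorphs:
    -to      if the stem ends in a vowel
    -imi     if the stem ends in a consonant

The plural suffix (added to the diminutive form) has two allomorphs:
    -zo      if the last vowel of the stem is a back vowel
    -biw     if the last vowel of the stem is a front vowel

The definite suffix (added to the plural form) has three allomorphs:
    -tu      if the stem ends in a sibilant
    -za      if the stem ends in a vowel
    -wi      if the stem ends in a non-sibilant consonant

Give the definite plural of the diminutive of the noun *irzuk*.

Since the final sound of *irzuk* is /k/ (a consonant), it takes -imi, giving *irzukimi*.
The diminutive form *irzukimi*: last vowel = /i/, a front vowel → -biw → *irzukimibiw*.
Since the final sound of the plural form *irzukimibiw* is /w/ (a non-sibilant consonant), it takes -wi, giving *irzukimibiwwi*.

irzukimibiwwi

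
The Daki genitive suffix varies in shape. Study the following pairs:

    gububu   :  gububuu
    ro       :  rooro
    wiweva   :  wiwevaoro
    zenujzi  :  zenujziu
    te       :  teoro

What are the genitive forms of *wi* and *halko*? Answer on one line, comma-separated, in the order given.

wiu, halkooro

The pattern is height harmony: -u when the last vowel of the stem is a high vowel (*gububu*, *zenujzi*); -oro when the last vowel of the stem is a non-high vowel (*ro*, *wiweva*, *te*).
*wi* — last vowel /i/ (a high vowel) → -u → *wiu*.
The last vowel of *halko* is /o/, which is a non-high vowel, so the suffix is -oro, giving *halkooro*.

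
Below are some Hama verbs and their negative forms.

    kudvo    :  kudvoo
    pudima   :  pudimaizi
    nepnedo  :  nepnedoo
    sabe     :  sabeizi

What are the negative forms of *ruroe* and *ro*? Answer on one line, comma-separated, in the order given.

The alternation tracks the last vowel of the stem — -o when the last vowel of the stem is a rounded vowel (*kudvo*, *nepnedo*); -izi when the last vowel of the stem is an unrounded vowel (*pudima*, *sabe*).
*ruroe*: last vowel = /e/, an unrounded vowel → -izi → *ruroeizi*.
*ro*: last vowel = /o/, a rounded vowel → -o → *roo*.

ruroeizi, roo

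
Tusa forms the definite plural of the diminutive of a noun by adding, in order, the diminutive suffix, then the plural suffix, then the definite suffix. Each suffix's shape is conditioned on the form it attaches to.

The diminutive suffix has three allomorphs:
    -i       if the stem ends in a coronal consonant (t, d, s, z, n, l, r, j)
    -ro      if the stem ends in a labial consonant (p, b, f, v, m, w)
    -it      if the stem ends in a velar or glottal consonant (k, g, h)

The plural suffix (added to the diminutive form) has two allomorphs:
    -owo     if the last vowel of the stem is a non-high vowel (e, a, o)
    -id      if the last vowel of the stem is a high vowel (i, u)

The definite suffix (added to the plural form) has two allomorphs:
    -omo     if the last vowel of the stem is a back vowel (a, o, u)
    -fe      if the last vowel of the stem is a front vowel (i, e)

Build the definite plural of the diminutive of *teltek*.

*teltek* — final consonant /k/ (velar/glottal) → -it → *teltekit*.
The diminutive form *teltekit*: last vowel = /i/, a high vowel → -id → *teltekitid*.
The plural form *teltekitid*: last vowel = /i/, a front vowel → -fe → *teltekitidfe*.

teltekitidfe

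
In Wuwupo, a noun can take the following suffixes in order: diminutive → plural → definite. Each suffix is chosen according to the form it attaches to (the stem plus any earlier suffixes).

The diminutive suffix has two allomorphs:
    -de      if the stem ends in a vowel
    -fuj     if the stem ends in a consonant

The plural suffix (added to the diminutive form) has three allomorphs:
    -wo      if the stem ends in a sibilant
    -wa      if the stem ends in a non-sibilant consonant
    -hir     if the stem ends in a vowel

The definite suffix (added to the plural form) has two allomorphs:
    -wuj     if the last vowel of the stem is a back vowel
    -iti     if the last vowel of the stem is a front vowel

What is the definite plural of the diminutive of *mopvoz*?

*mopvoz* — final sound /z/ (a consonant) → -fuj → *mopvozfuj*.
The diminutive form *mopvozfuj* — final sound /j/ (a non-sibilant consonant) → -wa → *mopvozfujwa*.
The plural form *mopvozfujwa* — last vowel /a/ (a back vowel) → -wuj → *mopvozfujwawuj*.

mopvozfujwawuj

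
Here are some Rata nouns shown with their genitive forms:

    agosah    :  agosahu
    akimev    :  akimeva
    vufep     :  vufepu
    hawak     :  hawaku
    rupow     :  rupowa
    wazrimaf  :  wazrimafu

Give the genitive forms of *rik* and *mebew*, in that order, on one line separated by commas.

The pattern is voicing of the final consonant: -u when the stem ends in a voiceless consonant (*agosah*, *vufep*, *hawak*, *wazrimaf*); -a when the stem ends in a voiced consonant (*akimev*, *rupow*).
*rik*: final consonant = /k/, voiceless → -u → *riku*.
*mebew* — final consonant /w/ (voiced) → -a → *mebewa*.

riku, mebewa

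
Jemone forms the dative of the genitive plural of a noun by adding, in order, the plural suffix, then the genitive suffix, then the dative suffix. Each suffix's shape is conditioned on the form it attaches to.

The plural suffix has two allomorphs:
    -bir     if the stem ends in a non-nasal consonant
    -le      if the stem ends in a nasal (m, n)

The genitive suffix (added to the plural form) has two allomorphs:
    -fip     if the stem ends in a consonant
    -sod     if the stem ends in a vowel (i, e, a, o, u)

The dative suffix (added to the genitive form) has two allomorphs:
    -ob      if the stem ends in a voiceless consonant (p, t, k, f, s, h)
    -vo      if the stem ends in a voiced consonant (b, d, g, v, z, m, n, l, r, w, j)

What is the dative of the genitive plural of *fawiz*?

The final consonant of *fawiz* is /z/, which is non-nasal, so the plural suffix is -bir, giving *fawizbir*.
The plural form *fawizbir*: final sound = /r/, a consonant → -fip → *fawizbirfip*.
Since the final consonant of the genitive form *fawizbirfip* is /p/ (voiceless), it takes -ob, giving *fawizbirfipob*.

fawizbirfipob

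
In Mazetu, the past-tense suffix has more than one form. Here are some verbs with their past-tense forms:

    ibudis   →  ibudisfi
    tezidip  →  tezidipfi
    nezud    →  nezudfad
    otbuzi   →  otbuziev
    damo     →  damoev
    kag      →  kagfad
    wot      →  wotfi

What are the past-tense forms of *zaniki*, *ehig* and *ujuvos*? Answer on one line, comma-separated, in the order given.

zanikiev, ehigfad, ujuvosfi

The pattern is voicing of the final sound: -fi when the stem ends in a voiceless consonant (*ibudis*, *tezidip*, *wot*); -fad when the stem ends in a voiced consonant (*nezud*, *kag*); -ev when the stem ends in a vowel (*otbuzi*, *damo*).
Since the final sound of *zaniki* is /i/ (a vowel), it takes -ev, giving *zanikiev*.
Since the final sound of *ehig* is /g/ (a voiced consonant), it takes -fad, giving *ehigfad*.
*ujuvos* — final sound /s/ (a voiceless consonant) → -fi → *ujuvosfi*.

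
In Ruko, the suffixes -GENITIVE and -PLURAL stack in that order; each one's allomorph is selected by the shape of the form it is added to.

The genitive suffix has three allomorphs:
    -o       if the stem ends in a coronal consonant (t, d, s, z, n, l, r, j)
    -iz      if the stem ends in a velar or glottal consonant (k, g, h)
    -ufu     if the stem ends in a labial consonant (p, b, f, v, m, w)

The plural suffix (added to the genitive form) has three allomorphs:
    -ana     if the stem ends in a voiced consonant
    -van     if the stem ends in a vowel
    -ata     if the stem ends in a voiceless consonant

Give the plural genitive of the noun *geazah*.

*geazah* — final consonant /h/ (velar/glottal) → -iz → *geazahiz*.
The genitive form *geazahiz* — final sound /z/ (a voiced consonant) → -ana → *geazahizana*.

geazahizana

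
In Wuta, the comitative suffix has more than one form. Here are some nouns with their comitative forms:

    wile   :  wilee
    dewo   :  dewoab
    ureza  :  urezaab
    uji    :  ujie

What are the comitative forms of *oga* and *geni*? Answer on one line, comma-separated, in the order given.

ogaab, genie

The pattern is front/back vowel harmony: -e when the last vowel of the stem is a front vowel (*wile*, *uji*); -ab when the last vowel of the stem is a back vowel (*dewo*, *ureza*).
Since the last vowel of *oga* is /a/ (a back vowel), it takes -ab, giving *ogaab*.
*geni*: last vowel = /i/, a front vowel → -e → *genie*.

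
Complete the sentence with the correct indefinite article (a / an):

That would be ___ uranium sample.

a

The indefinite article is chosen by the initial *sound* of the following word, not its spelling.
*uranium* begins with the sound /jʊ/ (u pronounced /jʊ/) — a consonant sound.
So the article is *a*: That would be a uranium sample.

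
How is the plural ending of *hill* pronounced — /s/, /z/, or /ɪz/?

/z/

The stem *hill* ends in a voiced non-sibilant sound.
The plural suffix surfaces as /ɪz/ after sibilants, /s/ after other voiceless consonants, and /z/ after other voiced sounds.
So the plural -s on *hill* is pronounced /z/.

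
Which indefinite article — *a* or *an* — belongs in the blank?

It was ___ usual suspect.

The indefinite article is chosen by the initial *sound* of the following word, not its spelling.
*usual* begins with the sound /juː/ (u pronounced /juː/) — a consonant sound.
So the article is *a*: It was a usual suspect.

a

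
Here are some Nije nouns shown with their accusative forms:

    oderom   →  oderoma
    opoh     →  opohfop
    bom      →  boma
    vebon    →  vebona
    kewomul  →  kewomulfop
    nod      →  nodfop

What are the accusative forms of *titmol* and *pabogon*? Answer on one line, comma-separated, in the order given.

The pattern is nasality of the final consonant: -a when the stem ends in a nasal (*oderom*, *bom*, *vebon*); -fop when the stem ends in a non-nasal consonant (*opoh*, *kewomul*, *nod*).
The final consonant of *titmol* is /l/, which is non-nasal, so the suffix is -fop, giving *titmolfop*.
Since the final consonant of *pabogon* is /n/ (a nasal), it takes -a, giving *pabogona*.

titmolfop, pabogona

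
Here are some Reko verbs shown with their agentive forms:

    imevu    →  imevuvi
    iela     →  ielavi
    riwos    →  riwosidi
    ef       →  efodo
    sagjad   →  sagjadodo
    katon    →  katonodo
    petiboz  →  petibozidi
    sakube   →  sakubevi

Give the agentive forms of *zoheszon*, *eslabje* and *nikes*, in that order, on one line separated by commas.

zoheszonodo, eslabjevi, nikesidi

The pattern is sibilance of the final sound: -idi when the stem ends in a sibilant (*riwos*, *petiboz*); -odo when the stem ends in a non-sibilant consonant (*ef*, *sagjad*, *katon*); -vi when the stem ends in a vowel (*imevu*, *iela*, *sakube*).
*zoheszon*: final sound = /n/, a non-sibilant consonant → -odo → *zoheszonodo*.
*eslabje*: final sound = /e/, a vowel → -vi → *eslabjevi*.
The final sound of *nikes* is /s/, which is a sibilant, so the suffix is -idi, giving *nikesidi*.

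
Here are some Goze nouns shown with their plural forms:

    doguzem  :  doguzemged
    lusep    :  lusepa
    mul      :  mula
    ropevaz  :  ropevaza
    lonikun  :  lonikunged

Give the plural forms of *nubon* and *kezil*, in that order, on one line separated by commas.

nubonged, kezila

The suffix is conditioned by the final consonant: -ged when the stem ends in a nasal (*doguzem*, *lonikun*); -a when the stem ends in a non-nasal consonant (*lusep*, *mul*, *ropevaz*).
Since the final consonant of *nubon* is /n/ (a nasal), it takes -ged, giving *nubonged*.
The final consonant of *kezil* is /l/, which is non-nasal, so the suffix is -a, giving *kezila*.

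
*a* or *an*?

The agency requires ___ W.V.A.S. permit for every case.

The indefinite article is chosen by the initial *sound* of the following word, not its spelling.
The initialism *W.V.A.S.* is read letter by letter; the first letter, W, is pronounced /ˈdʌbəl.juː/, which begins with a consonant sound.
So the article is *a*: The agency requires a W.V.A.S. permit for every case.

a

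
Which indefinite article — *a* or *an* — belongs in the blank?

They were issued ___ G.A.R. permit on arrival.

a

The indefinite article is chosen by the initial *sound* of the following word, not its spelling.
The initialism *G.A.R.* is read letter by letter; the first letter, G, is pronounced /dʒiː/, which begins with a consonant sound.
So the article is *a*: They were issued a G.A.R. permit on arrival.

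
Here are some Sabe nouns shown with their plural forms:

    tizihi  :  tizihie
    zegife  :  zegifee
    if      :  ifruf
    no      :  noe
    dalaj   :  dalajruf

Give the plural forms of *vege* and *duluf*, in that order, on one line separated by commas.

The suffix is conditioned by the final sound: -ruf when the stem ends in a consonant (*if*, *dalaj*); -e when the stem ends in a vowel (*tizihi*, *zegife*, *no*).
The final sound of *vege* is /e/, which is a vowel, so the suffix is -e, giving *vegee*.
*duluf*: final sound = /f/, a consonant → -ruf → *dulufruf*.

vegee, dulufruf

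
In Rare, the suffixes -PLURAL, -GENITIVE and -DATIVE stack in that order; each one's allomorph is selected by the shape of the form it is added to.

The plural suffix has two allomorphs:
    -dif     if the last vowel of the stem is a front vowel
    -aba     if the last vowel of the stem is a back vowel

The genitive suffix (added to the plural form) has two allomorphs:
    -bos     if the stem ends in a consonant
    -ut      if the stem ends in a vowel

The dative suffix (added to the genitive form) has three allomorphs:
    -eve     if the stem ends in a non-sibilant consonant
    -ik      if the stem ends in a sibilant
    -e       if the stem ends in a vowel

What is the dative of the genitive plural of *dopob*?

dopobabauteve

*dopob* — last vowel /o/ (a back vowel) → -aba → *dopobaba*.
Since the final sound of the plural form *dopobaba* is /a/ (a vowel), it takes -ut, giving *dopobabaut*.
The genitive form *dopobabaut*: final sound = /t/, a non-sibilant consonant → -eve → *dopobabauteve*.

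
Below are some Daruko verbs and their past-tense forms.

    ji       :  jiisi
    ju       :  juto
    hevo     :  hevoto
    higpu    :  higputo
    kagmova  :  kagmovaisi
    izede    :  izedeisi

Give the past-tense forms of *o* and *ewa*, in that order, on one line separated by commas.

oto, ewaisi

Looking at the last vowel of each stem: -to when the last vowel of the stem is a rounded vowel (*ju*, *hevo*, *higpu*); -isi when the last vowel of the stem is an unrounded vowel (*ji*, *kagmova*, *izede*).
*o*: last vowel = /o/, a rounded vowel → -to → *oto*.
*ewa* — last vowel /a/ (an unrounded vowel) → -isi → *ewaisi*.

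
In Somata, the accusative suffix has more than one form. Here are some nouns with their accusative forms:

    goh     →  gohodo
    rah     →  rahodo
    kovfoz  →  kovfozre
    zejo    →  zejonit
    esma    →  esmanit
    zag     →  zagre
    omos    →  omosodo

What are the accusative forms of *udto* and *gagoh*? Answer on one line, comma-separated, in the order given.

The pattern is voicing of the final sound: -odo when the stem ends in a voiceless consonant (*goh*, *rah*, *omos*); -re when the stem ends in a voiced consonant (*kovfoz*, *zag*); -nit when the stem ends in a vowel (*zejo*, *esma*).
*udto*: final sound = /o/, a vowel → -nit → *udtonit*.
*gagoh*: final sound = /h/, a voiceless consonant → -odo → *gagohodo*.

udtonit, gagohodo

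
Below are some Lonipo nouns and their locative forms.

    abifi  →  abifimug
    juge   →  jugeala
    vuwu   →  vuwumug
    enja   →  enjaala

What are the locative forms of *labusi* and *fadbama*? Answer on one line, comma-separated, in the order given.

The pattern is height harmony: -mug when the last vowel of the stem is a high vowel (*abifi*, *vuwu*); -ala when the last vowel of the stem is a non-high vowel (*juge*, *enja*).
Since the last vowel of *labusi* is /i/ (a high vowel), it takes -mug, giving *labusimug*.
*fadbama*: last vowel = /a/, a non-high vowel → -ala → *fadbamaala*.

labusimug, fadbamaala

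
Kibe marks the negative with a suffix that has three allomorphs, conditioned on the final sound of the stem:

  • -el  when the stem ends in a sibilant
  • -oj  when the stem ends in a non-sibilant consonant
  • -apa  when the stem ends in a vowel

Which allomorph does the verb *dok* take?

-oj

*dok*: final sound = /k/, a non-sibilant consonant → -oj.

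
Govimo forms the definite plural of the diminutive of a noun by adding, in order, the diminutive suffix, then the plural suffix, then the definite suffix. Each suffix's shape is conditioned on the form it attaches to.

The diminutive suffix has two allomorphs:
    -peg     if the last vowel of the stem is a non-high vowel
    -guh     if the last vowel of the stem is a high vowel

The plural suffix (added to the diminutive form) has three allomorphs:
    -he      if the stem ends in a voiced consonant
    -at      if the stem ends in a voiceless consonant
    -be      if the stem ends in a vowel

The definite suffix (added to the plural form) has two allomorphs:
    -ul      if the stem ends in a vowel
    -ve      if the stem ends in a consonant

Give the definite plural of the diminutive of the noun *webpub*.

webpubguhatve

The last vowel of *webpub* is /u/, which is a high vowel, so the diminutive suffix is -guh, giving *webpubguh*.
The final sound of the diminutive form *webpubguh* is /h/, which is a voiceless consonant, so the plural suffix is -at, giving *webpubguhat*.
Since the final sound of the plural form *webpubguhat* is /t/ (a consonant), it takes -ve, giving *webpubguhatve*.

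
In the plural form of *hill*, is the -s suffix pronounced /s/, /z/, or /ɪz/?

The stem *hill* ends in a voiced non-sibilant sound.
The plural suffix surfaces as /ɪz/ after sibilants, /s/ after other voiceless consonants, and /z/ after other voiced sounds.
So the plural -s on *hill* is pronounced /z/.

/z/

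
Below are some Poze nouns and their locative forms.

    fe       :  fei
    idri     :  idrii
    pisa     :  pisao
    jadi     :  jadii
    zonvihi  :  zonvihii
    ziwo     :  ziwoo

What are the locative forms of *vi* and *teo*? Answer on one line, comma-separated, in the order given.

vii, teoo

The suffix is conditioned by the last vowel: -i when the last vowel of the stem is a front vowel (*fe*, *idri*, *jadi*, *zonvihi*); -o when the last vowel of the stem is a back vowel (*pisa*, *ziwo*).
*vi* — last vowel /i/ (a front vowel) → -i → *vii*.
The last vowel of *teo* is /o/, which is a back vowel, so the suffix is -o, giving *teoo*.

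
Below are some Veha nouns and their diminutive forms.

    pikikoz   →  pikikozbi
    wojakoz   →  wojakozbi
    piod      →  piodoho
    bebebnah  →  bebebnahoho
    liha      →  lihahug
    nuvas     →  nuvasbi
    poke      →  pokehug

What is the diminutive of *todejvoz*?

The pattern is sibilance of the final sound: -bi when the stem ends in a sibilant (*pikikoz*, *wojakoz*, *nuvas*); -oho when the stem ends in a non-sibilant consonant (*piod*, *bebebnah*); -hug when the stem ends in a vowel (*liha*, *poke*).
The final sound of *todejvoz* is /z/, which is a sibilant, so the suffix is -bi, giving *todejvozbi*.

todejvozbi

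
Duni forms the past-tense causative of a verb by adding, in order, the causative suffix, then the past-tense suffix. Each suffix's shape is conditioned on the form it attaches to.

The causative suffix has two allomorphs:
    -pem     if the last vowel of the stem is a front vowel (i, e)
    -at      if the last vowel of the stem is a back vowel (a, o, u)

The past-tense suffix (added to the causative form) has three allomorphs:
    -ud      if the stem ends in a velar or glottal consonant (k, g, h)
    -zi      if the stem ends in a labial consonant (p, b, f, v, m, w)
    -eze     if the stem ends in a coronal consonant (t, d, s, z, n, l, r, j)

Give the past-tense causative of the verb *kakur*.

The last vowel of *kakur* is /u/, which is a back vowel, so the causative suffix is -at, giving *kakurat*.
The causative form *kakurat* — final consonant /t/ (coronal) → -eze → *kakurateze*.

kakurateze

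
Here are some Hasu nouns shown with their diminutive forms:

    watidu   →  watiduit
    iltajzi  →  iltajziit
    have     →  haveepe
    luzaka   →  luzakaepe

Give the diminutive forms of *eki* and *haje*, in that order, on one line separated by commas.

Looking at the last vowel of each stem: -it when the last vowel of the stem is a high vowel (*watidu*, *iltajzi*); -epe when the last vowel of the stem is a non-high vowel (*have*, *luzaka*).
Since the last vowel of *eki* is /i/ (a high vowel), it takes -it, giving *ekiit*.
Since the last vowel of *haje* is /e/ (a non-high vowel), it takes -epe, giving *hajeepe*.

ekiit, hajeepe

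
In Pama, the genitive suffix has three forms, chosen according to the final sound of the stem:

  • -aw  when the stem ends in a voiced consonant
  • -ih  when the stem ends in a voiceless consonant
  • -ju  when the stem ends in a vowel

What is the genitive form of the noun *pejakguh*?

Since the final sound of *pejakguh* is /h/ (a voiceless consonant), it takes -ih, giving *pejakguhih*.

pejakguhih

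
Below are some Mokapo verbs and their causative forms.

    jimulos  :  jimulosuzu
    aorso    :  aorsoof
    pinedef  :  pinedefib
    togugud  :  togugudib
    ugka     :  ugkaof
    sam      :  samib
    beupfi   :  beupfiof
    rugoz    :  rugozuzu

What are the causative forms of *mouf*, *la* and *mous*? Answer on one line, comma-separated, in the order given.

moufib, laof, mousuzu

The alternation tracks the final sound of the stem — -uzu when the stem ends in a sibilant (*jimulos*, *rugoz*); -ib when the stem ends in a non-sibilant consonant (*pinedef*, *togugud*, *sam*); -of when the stem ends in a vowel (*aorso*, *ugka*, *beupfi*).
*mouf*: final sound = /f/, a non-sibilant consonant → -ib → *moufib*.
Since the final sound of *la* is /a/ (a vowel), it takes -of, giving *laof*.
The final sound of *mous* is /s/, which is a sibilant, so the suffix is -uzu, giving *mousuzu*.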